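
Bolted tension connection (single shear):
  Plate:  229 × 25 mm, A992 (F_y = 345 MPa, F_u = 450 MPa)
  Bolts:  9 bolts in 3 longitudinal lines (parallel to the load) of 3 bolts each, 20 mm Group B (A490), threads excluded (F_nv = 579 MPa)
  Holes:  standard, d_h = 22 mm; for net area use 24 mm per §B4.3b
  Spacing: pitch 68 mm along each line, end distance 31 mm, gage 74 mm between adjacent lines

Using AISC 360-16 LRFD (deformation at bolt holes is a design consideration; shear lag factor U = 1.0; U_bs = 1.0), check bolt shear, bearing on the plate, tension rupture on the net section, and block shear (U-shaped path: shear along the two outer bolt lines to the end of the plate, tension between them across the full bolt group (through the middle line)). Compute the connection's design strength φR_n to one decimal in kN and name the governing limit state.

Bolt shear: A_b = π(20)²/4 = 314.16 mm². φR_n = 0.75 × 579 × 314.16 × 9 × 1 = 1227.8 kN.
Bearing (25 mm plate, F_u = 450 MPa): end bolts L_c = 31 − 22/2 = 20, R_n = min(1.2×20×25×450, 2.4×20×25×450) = 270 kN/bolt; interior L_c = 68 − 22 = 46, R_n = 540 kN/bolt. φR_n = 0.75 × (3×270 + 6×540) = 3037.5 kN.
Tension rupture (net): A_n = (229 − 3×24)×25 = 3925 mm² (U = 1.0, A_e = A_n). φR_n = 0.75 × 450 × 3925 = 1324.7 kN.
Block shear: shear path 2×[31+2×68] = 2×167 mm, A_gv = 8350, A_nv = 2×(167 − 2.5×24)×25 = 5350 mm²; tension across gage: (148 − 2×24)×25 = 2500 mm². R_n = min(0.6×450×5350, 0.6×345×8350) + 1.0×450×2500 = min(1444.5, 1728.5) + 1125 = 2569.5 kN. φR_n = 0.75 × 2569.5 = 1927.1 kN.
Governing: min(1227.8, 3037.5, 1324.7, 1927.1) = 1227.8 kN → bolt shear.

1227.8 kN (bolt shear governs)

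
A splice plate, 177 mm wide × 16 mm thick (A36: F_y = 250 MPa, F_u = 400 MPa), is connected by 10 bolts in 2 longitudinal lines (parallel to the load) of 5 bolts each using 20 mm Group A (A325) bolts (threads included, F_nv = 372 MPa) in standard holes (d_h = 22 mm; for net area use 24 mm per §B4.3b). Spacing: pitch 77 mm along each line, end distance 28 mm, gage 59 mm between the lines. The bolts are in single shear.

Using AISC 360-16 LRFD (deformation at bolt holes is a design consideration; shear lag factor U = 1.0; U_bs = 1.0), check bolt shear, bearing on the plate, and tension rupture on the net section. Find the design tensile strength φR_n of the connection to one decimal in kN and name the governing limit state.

619.2 kN (net-section rupture governs)

Bolt shear: A_b = π(20)²/4 = 314.16 mm². φR_n = 0.75 × 372 × 314.16 × 10 × 1 = 876.5 kN.
Bearing (16 mm plate, F_u = 400 MPa): end bolts L_c = 28 − 22/2 = 17, R_n = min(1.2×17×16×400, 2.4×20×16×400) = 130.56 kN/bolt; interior L_c = 77 − 22 = 55, R_n = 307.2 kN/bolt. φR_n = 0.75 × (2×130.56 + 8×307.2) = 2039.0 kN.
Tension rupture (net): A_n = (177 − 2×24)×16 = 2064 mm² (U = 1.0, A_e = A_n). φR_n = 0.75 × 400 × 2064 = 619.2 kN.
Governing: min(876.5, 2039.0, 619.2) = 619.2 kN → net-section rupture.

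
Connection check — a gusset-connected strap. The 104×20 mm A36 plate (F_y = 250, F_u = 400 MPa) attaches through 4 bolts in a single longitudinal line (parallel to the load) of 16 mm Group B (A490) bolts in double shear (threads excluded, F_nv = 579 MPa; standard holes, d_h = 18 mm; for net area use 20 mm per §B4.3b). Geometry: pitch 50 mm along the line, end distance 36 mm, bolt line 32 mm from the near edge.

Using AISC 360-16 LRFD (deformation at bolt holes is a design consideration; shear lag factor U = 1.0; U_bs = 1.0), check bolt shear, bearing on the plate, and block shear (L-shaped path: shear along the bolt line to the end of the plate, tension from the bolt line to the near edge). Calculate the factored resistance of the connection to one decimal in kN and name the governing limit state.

Bolt shear: A_b = π(16)²/4 = 201.06 mm². φR_n = 0.75 × 579 × 201.06 × 4 × 2 = 698.5 kN.
Bearing (20 mm plate, F_u = 400 MPa): end bolts L_c = 36 − 18/2 = 27, R_n = min(1.2×27×20×400, 2.4×16×20×400) = 259.2 kN/bolt; interior L_c = 50 − 18 = 32, R_n = 307.2 kN/bolt. φR_n = 0.75 × (1×259.2 + 3×307.2) = 885.6 kN.
Block shear: shear path 1×[36+3×50] = 1×186 mm, A_gv = 3720, A_nv = 1×(186 − 3.5×20)×20 = 2320 mm²; tension to near edge: (32 − 0.5×20)×20 = 440 mm². R_n = min(0.6×400×2320, 0.6×250×3720) + 1.0×400×440 = min(556.8, 558) + 176 = 732.8 kN. φR_n = 0.75 × 732.8 = 549.6 kN.
Governing: min(698.5, 885.6, 549.6) = 549.6 kN → block shear.

549.6 kN (block shear governs)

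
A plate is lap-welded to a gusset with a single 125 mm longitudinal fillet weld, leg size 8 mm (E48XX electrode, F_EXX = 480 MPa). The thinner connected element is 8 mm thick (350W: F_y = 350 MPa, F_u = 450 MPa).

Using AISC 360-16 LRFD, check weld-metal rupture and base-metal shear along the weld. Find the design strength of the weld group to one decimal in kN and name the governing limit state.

Weld metal: throat = 0.707×8 = 5.656 mm, L = 125 mm. φR_n = 0.75 × 0.6 × 480 × 5.656 × 125 = 152.7 kN.
Base metal shear (8 mm plate): yield φR_n = 1.0×0.6×350×8×125 = 210.0 kN; rupture φR_n = 0.75×0.6×450×8×125 = 202.5 kN; take 202.5 kN (rupture).
Governing: min(152.7, 202.5) = 152.7 kN → weld metal.

152.7 kN (weld metal governs)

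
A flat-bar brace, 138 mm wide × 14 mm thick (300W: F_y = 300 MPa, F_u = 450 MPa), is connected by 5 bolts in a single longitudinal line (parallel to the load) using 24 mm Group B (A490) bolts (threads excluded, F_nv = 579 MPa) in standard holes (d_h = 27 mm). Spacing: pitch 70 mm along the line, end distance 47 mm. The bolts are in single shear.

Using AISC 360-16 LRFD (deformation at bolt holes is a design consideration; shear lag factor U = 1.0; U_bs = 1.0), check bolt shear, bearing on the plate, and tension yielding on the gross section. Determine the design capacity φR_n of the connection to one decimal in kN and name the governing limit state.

521.6 kN (gross-section yield governs)

Bolt shear: A_b = π(24)²/4 = 452.39 mm². φR_n = 0.75 × 579 × 452.39 × 5 × 1 = 982.3 kN.
Bearing (14 mm plate, F_u = 450 MPa): end bolts L_c = 47 − 27/2 = 33.5, R_n = min(1.2×33.5×14×450, 2.4×24×14×450) = 253.26 kN/bolt; interior L_c = 70 − 27 = 43, R_n = 325.08 kN/bolt. φR_n = 0.75 × (1×253.26 + 4×325.08) = 1165.2 kN.
Tension yield (gross): A_g = 138×14 = 1932 mm². φR_n = 0.90 × 300 × 1932 = 521.6 kN.
Governing: min(982.3, 1165.2, 521.6) = 521.6 kN → gross-section yield.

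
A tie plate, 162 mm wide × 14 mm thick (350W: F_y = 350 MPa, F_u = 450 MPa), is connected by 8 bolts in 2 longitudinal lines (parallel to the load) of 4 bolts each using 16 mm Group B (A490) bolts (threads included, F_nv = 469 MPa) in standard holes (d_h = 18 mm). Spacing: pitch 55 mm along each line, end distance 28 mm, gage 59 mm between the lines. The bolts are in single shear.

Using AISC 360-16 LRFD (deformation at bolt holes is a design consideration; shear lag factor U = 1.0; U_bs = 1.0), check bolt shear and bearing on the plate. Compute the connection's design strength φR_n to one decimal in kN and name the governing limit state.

565.8 kN (bolt shear governs)

Bolt shear: A_b = π(16)²/4 = 201.06 mm². φR_n = 0.75 × 469 × 201.06 × 8 × 1 = 565.8 kN.
Bearing (14 mm plate, F_u = 450 MPa): end bolts L_c = 28 − 18/2 = 19, R_n = min(1.2×19×14×450, 2.4×16×14×450) = 143.64 kN/bolt; interior L_c = 55 − 18 = 37, R_n = 241.92 kN/bolt. φR_n = 0.75 × (2×143.64 + 6×241.92) = 1304.1 kN.
Governing: min(565.8, 1304.1) = 565.8 kN → bolt shear.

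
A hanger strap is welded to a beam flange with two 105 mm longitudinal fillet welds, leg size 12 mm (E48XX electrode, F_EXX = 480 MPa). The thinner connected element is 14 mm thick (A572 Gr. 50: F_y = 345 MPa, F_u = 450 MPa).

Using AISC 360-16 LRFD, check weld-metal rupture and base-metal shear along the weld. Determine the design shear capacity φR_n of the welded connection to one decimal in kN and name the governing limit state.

Weld metal: throat = 0.707×12 = 8.484 mm, L = 2×105 = 210 mm. φR_n = 0.75 × 0.6 × 480 × 8.484 × 210 = 384.8 kN.
Base metal shear (14 mm plate): yield φR_n = 1.0×0.6×345×14×210 = 608.6 kN; rupture φR_n = 0.75×0.6×450×14×210 = 595.4 kN; take 595.4 kN (rupture).
Governing: min(384.8, 595.4) = 384.8 kN → weld metal.

384.8 kN (weld metal governs)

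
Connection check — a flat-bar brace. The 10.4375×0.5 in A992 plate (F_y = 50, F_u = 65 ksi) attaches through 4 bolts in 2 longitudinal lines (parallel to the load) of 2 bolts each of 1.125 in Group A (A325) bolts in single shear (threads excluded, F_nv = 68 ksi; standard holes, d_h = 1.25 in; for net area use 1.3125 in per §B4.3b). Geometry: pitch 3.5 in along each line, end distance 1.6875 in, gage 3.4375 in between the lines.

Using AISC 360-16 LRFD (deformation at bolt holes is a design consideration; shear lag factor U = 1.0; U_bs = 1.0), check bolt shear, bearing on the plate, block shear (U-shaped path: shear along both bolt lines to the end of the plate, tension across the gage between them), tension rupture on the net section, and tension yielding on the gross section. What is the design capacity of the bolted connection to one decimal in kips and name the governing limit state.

145.9 kips (block shear governs)

Bolt shear: A_b = π(1.125)²/4 = 0.99402 in². φR_n = 0.75 × 68 × 0.99402 × 4 × 1 = 202.8 kips.
Bearing (0.5 in plate, F_u = 65 ksi): end bolts L_c = 1.6875 − 1.25/2 = 1.0625, R_n = min(1.2×1.0625×0.5×65, 2.4×1.125×0.5×65) = 41.438 kips/bolt; interior L_c = 3.5 − 1.25 = 2.25, R_n = 87.75 kips/bolt. φR_n = 0.75 × (2×41.438 + 2×87.75) = 193.8 kips.
Block shear: shear path 2×[1.6875+1×3.5] = 2×5.1875 in, A_gv = 5.1875, A_nv = 2×(5.1875 − 1.5×1.3125)×0.5 = 3.2188 in²; tension across gage: (3.4375 − 1×1.3125)×0.5 = 1.0625 in². R_n = min(0.6×65×3.2188, 0.6×50×5.1875) + 1.0×65×1.0625 = min(125.53, 155.63) + 69.063 = 194.59 kips. φR_n = 0.75 × 194.59 = 145.9 kips.
Tension rupture (net): A_n = (10.4375 − 2×1.3125)×0.5 = 3.9063 in² (U = 1.0, A_e = A_n). φR_n = 0.75 × 65 × 3.9063 = 190.4 kips.
Tension yield (gross): A_g = 10.4375×0.5 = 5.2188 in². φR_n = 0.90 × 50 × 5.2188 = 234.8 kips.
Governing: min(202.8, 193.8, 145.9, 190.4, 234.8) = 145.9 kips → block shear.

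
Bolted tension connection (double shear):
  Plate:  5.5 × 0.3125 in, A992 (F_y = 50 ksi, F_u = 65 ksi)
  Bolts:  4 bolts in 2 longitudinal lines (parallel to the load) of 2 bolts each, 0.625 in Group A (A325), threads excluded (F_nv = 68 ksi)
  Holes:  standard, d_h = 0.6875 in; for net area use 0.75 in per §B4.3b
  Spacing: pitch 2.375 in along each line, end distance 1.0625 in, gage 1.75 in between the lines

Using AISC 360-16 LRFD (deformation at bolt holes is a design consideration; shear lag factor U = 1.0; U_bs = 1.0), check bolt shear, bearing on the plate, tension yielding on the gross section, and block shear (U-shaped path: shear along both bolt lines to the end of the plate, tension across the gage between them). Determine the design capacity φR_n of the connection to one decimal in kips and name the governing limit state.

Bolt shear: A_b = π(0.625)²/4 = 0.3068 in². φR_n = 0.75 × 68 × 0.3068 × 4 × 2 = 125.2 kips.
Bearing (0.3125 in plate, F_u = 65 ksi): end bolts L_c = 1.0625 − 0.6875/2 = 0.71875, R_n = min(1.2×0.71875×0.3125×65, 2.4×0.625×0.3125×65) = 17.52 kips/bolt; interior L_c = 2.375 − 0.6875 = 1.6875, R_n = 30.469 kips/bolt. φR_n = 0.75 × (2×17.52 + 2×30.469) = 72.0 kips.
Tension yield (gross): A_g = 5.5×0.3125 = 1.7188 in². φR_n = 0.90 × 50 × 1.7188 = 77.3 kips.
Block shear: shear path 2×[1.0625+1×2.375] = 2×3.4375 in, A_gv = 2.1484, A_nv = 2×(3.4375 − 1.5×0.75)×0.3125 = 1.4453 in²; tension across gage: (1.75 − 1×0.75)×0.3125 = 0.3125 in². R_n = min(0.6×65×1.4453, 0.6×50×2.1484) + 1.0×65×0.3125 = min(56.367, 64.452) + 20.313 = 76.68 kips. φR_n = 0.75 × 76.68 = 57.5 kips.
Governing: min(125.2, 72.0, 77.3, 57.5) = 57.5 kips → block shear.

57.5 kips (block shear governs)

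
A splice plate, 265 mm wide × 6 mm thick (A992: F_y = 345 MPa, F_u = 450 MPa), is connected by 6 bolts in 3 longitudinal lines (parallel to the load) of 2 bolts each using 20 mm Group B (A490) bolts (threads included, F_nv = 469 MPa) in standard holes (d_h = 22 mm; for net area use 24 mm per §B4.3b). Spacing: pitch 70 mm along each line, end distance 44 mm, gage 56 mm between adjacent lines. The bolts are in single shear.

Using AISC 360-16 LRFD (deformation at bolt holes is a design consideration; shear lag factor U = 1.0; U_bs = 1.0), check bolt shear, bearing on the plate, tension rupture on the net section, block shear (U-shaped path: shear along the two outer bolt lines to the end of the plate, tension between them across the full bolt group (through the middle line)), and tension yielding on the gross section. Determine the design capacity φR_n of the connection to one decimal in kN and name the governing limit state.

319.1 kN (block shear governs)

Bolt shear: A_b = π(20)²/4 = 314.16 mm². φR_n = 0.75 × 469 × 314.16 × 6 × 1 = 663.0 kN.
Bearing (6 mm plate, F_u = 450 MPa): end bolts L_c = 44 − 22/2 = 33, R_n = min(1.2×33×6×450, 2.4×20×6×450) = 106.92 kN/bolt; interior L_c = 70 − 22 = 48, R_n = 129.6 kN/bolt. φR_n = 0.75 × (3×106.92 + 3×129.6) = 532.2 kN.
Tension rupture (net): A_n = (265 − 3×24)×6 = 1158 mm² (U = 1.0, A_e = A_n). φR_n = 0.75 × 450 × 1158 = 390.8 kN.
Block shear: shear path 2×[44+1×70] = 2×114 mm, A_gv = 1368, A_nv = 2×(114 − 1.5×24)×6 = 936 mm²; tension across gage: (112 − 2×24)×6 = 384 mm². R_n = min(0.6×450×936, 0.6×345×1368) + 1.0×450×384 = min(252.72, 283.18) + 172.8 = 425.52 kN. φR_n = 0.75 × 425.52 = 319.1 kN.
Tension yield (gross): A_g = 265×6 = 1590 mm². φR_n = 0.90 × 345 × 1590 = 493.7 kN.
Governing: min(663.0, 532.2, 390.8, 319.1, 493.7) = 319.1 kN → block shear.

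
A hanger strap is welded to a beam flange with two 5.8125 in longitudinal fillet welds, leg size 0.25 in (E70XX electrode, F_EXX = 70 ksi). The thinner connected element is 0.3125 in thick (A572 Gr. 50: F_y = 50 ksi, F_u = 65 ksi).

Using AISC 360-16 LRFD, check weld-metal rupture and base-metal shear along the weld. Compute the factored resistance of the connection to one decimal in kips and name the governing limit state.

64.7 kips (weld metal governs)

Weld metal: throat = 0.707×0.25 = 0.17675 in, L = 2×5.8125 = 11.625 in. φR_n = 0.75 × 0.6 × 70 × 0.17675 × 11.625 = 64.7 kips.
Base metal shear (0.3125 in plate): yield φR_n = 1.0×0.6×50×0.3125×11.625 = 109.0 kips; rupture φR_n = 0.75×0.6×65×0.3125×11.625 = 106.3 kips; take 106.3 kips (rupture).
Governing: min(64.7, 106.3) = 64.7 kips → weld metal.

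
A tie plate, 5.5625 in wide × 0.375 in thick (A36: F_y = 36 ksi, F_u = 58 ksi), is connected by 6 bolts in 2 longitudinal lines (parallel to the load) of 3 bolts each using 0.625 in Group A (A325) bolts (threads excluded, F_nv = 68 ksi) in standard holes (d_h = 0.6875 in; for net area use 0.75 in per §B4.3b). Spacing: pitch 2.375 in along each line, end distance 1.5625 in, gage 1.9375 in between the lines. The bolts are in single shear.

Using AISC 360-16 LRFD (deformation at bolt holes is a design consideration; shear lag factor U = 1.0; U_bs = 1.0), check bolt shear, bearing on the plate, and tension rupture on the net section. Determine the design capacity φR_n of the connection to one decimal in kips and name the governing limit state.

Bolt shear: A_b = π(0.625)²/4 = 0.3068 in². φR_n = 0.75 × 68 × 0.3068 × 6 × 1 = 93.9 kips.
Bearing (0.375 in plate, F_u = 58 ksi): end bolts L_c = 1.5625 − 0.6875/2 = 1.21875, R_n = min(1.2×1.21875×0.375×58, 2.4×0.625×0.375×58) = 31.809 kips/bolt; interior L_c = 2.375 − 0.6875 = 1.6875, R_n = 32.625 kips/bolt. φR_n = 0.75 × (2×31.809 + 4×32.625) = 145.6 kips.
Tension rupture (net): A_n = (5.5625 − 2×0.75)×0.375 = 1.5234 in² (U = 1.0, A_e = A_n). φR_n = 0.75 × 58 × 1.5234 = 66.3 kips.
Governing: min(93.9, 145.6, 66.3) = 66.3 kips → net-section rupture.

66.3 kips (net-section rupture governs)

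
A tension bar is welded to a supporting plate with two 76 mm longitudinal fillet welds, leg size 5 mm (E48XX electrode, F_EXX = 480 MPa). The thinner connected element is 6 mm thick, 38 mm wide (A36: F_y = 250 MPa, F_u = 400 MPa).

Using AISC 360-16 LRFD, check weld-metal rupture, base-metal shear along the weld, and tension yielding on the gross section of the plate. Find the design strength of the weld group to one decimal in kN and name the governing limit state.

Weld metal: throat = 0.707×5 = 3.535 mm, L = 2×76 = 152 mm. φR_n = 0.75 × 0.6 × 480 × 3.535 × 152 = 116.1 kN.
Base metal shear (6 mm plate): yield φR_n = 1.0×0.6×250×6×152 = 136.8 kN; rupture φR_n = 0.75×0.6×400×6×152 = 164.2 kN; take 136.8 kN (yield).
Tension yield (gross): A_g = 38×6 = 228 mm². φR_n = 0.90 × 250 × 228 = 51.3 kN.
Governing: min(116.1, 136.8, 51.3) = 51.3 kN → gross-section yield.

51.3 kN (gross-section yield governs)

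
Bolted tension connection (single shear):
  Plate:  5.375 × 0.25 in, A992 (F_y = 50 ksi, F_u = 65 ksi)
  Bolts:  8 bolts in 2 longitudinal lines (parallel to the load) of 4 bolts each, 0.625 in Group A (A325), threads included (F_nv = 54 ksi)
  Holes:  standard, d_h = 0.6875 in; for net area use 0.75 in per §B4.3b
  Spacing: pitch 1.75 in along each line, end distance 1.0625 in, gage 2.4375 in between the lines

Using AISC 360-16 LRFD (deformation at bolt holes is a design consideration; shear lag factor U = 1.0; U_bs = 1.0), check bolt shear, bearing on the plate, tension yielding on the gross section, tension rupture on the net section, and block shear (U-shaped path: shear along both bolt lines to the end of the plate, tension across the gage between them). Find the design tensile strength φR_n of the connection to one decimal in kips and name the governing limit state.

47.2 kips (net-section rupture governs)

Bolt shear: A_b = π(0.625)²/4 = 0.3068 in². φR_n = 0.75 × 54 × 0.3068 × 8 × 1 = 99.4 kips.
Bearing (0.25 in plate, F_u = 65 ksi): end bolts L_c = 1.0625 − 0.6875/2 = 0.71875, R_n = min(1.2×0.71875×0.25×65, 2.4×0.625×0.25×65) = 14.016 kips/bolt; interior L_c = 1.75 − 0.6875 = 1.0625, R_n = 20.719 kips/bolt. φR_n = 0.75 × (2×14.016 + 6×20.719) = 114.3 kips.
Tension yield (gross): A_g = 5.375×0.25 = 1.3438 in². φR_n = 0.90 × 50 × 1.3438 = 60.5 kips.
Tension rupture (net): A_n = (5.375 − 2×0.75)×0.25 = 0.96875 in² (U = 1.0, A_e = A_n). φR_n = 0.75 × 65 × 0.96875 = 47.2 kips.
Block shear: shear path 2×[1.0625+3×1.75] = 2×6.3125 in, A_gv = 3.1563, A_nv = 2×(6.3125 − 3.5×0.75)×0.25 = 1.8438 in²; tension across gage: (2.4375 − 1×0.75)×0.25 = 0.42188 in². R_n = min(0.6×65×1.8438, 0.6×50×3.1563) + 1.0×65×0.42188 = min(71.908, 94.689) + 27.422 = 99.33 kips. φR_n = 0.75 × 99.33 = 74.5 kips.
Governing: min(99.4, 114.3, 60.5, 47.2, 74.5) = 47.2 kips → net-section rupture.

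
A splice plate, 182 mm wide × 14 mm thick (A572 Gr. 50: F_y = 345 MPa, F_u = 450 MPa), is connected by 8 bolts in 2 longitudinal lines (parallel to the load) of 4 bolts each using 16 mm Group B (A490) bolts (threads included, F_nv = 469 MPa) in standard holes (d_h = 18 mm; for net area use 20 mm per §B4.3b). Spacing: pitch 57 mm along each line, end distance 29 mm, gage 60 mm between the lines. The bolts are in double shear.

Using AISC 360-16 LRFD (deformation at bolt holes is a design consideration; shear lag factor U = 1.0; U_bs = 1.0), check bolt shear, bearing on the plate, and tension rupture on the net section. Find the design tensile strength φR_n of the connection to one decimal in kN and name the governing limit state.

Bolt shear: A_b = π(16)²/4 = 201.06 mm². φR_n = 0.75 × 469 × 201.06 × 8 × 2 = 1131.6 kN.
Bearing (14 mm plate, F_u = 450 MPa): end bolts L_c = 29 − 18/2 = 20, R_n = min(1.2×20×14×450, 2.4×16×14×450) = 151.2 kN/bolt; interior L_c = 57 − 18 = 39, R_n = 241.92 kN/bolt. φR_n = 0.75 × (2×151.2 + 6×241.92) = 1315.4 kN.
Tension rupture (net): A_n = (182 − 2×20)×14 = 1988 mm² (U = 1.0, A_e = A_n). φR_n = 0.75 × 450 × 1988 = 671.0 kN.
Governing: min(1131.6, 1315.4, 671.0) = 671.0 kN → net-section rupture.

671.0 kN (net-section rupture governs)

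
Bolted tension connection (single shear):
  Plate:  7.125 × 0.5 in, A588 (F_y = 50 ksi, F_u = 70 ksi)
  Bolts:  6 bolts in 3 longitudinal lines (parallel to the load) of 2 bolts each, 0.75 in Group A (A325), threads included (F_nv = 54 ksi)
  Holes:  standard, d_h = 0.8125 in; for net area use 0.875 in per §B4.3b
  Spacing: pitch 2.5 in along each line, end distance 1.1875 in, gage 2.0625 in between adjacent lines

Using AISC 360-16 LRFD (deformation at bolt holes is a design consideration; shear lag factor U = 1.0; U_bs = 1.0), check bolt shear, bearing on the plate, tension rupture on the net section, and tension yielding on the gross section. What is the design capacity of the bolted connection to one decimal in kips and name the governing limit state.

Bolt shear: A_b = π(0.75)²/4 = 0.44179 in². φR_n = 0.75 × 54 × 0.44179 × 6 × 1 = 107.4 kips.
Bearing (0.5 in plate, F_u = 70 ksi): end bolts L_c = 1.1875 − 0.8125/2 = 0.78125, R_n = min(1.2×0.78125×0.5×70, 2.4×0.75×0.5×70) = 32.813 kips/bolt; interior L_c = 2.5 − 0.8125 = 1.6875, R_n = 63 kips/bolt. φR_n = 0.75 × (3×32.813 + 3×63) = 215.6 kips.
Tension rupture (net): A_n = (7.125 − 3×0.875)×0.5 = 2.25 in² (U = 1.0, A_e = A_n). φR_n = 0.75 × 70 × 2.25 = 118.1 kips.
Tension yield (gross): A_g = 7.125×0.5 = 3.5625 in². φR_n = 0.90 × 50 × 3.5625 = 160.3 kips.
Governing: min(107.4, 215.6, 118.1, 160.3) = 107.4 kips → bolt shear.

107.4 kips (bolt shear governs)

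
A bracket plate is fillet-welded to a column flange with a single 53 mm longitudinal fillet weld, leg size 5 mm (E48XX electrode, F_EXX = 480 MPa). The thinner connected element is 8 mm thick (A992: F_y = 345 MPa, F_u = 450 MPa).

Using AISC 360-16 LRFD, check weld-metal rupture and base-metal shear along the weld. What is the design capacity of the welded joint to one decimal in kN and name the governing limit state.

40.5 kN (weld metal governs)

Weld metal: throat = 0.707×5 = 3.535 mm, L = 53 mm. φR_n = 0.75 × 0.6 × 480 × 3.535 × 53 = 40.5 kN.
Base metal shear (8 mm plate): yield φR_n = 1.0×0.6×345×8×53 = 87.8 kN; rupture φR_n = 0.75×0.6×450×8×53 = 85.9 kN; take 85.9 kN (rupture).
Governing: min(40.5, 85.9) = 40.5 kN → weld metal.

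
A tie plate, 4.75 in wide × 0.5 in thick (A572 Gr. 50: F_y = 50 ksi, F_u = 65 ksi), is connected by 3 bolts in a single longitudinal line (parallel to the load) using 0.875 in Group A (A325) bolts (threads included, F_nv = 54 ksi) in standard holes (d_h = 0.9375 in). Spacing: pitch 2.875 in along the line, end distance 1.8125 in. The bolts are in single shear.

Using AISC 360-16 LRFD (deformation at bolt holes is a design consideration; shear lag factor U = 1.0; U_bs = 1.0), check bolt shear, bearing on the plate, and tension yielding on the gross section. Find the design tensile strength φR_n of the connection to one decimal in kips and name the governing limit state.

73.1 kips (bolt shear governs)

Bolt shear: A_b = π(0.875)²/4 = 0.60132 in². φR_n = 0.75 × 54 × 0.60132 × 3 × 1 = 73.1 kips.
Bearing (0.5 in plate, F_u = 65 ksi): end bolts L_c = 1.8125 − 0.9375/2 = 1.34375, R_n = min(1.2×1.34375×0.5×65, 2.4×0.875×0.5×65) = 52.406 kips/bolt; interior L_c = 2.875 − 0.9375 = 1.9375, R_n = 68.25 kips/bolt. φR_n = 0.75 × (1×52.406 + 2×68.25) = 141.7 kips.
Tension yield (gross): A_g = 4.75×0.5 = 2.375 in². φR_n = 0.90 × 50 × 2.375 = 106.9 kips.
Governing: min(73.1, 141.7, 106.9) = 73.1 kips → bolt shear.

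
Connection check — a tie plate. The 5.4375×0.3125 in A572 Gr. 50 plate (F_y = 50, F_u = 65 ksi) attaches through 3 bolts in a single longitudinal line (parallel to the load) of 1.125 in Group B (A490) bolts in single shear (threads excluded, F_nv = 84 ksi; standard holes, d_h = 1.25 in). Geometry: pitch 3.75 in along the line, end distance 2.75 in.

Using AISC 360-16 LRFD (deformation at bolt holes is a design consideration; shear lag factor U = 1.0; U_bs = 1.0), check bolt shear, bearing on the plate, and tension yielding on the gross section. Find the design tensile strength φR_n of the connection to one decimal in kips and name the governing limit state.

Bolt shear: A_b = π(1.125)²/4 = 0.99402 in². φR_n = 0.75 × 84 × 0.99402 × 3 × 1 = 187.9 kips.
Bearing (0.3125 in plate, F_u = 65 ksi): end bolts L_c = 2.75 − 1.25/2 = 2.125, R_n = min(1.2×2.125×0.3125×65, 2.4×1.125×0.3125×65) = 51.797 kips/bolt; interior L_c = 3.75 − 1.25 = 2.5, R_n = 54.844 kips/bolt. φR_n = 0.75 × (1×51.797 + 2×54.844) = 121.1 kips.
Tension yield (gross): A_g = 5.4375×0.3125 = 1.6992 in². φR_n = 0.90 × 50 × 1.6992 = 76.5 kips.
Governing: min(187.9, 121.1, 76.5) = 76.5 kips → gross-section yield.

76.5 kips (gross-section yield governs)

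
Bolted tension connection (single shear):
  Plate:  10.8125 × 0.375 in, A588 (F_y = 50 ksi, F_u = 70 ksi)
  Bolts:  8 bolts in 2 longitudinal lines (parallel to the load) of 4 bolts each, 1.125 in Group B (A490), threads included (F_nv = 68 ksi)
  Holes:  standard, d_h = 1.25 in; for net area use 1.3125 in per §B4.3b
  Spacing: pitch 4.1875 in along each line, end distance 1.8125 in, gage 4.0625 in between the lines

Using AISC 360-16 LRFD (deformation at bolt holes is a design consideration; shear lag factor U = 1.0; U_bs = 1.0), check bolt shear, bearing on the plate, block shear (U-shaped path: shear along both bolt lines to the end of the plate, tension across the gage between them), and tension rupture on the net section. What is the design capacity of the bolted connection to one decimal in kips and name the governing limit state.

161.2 kips (net-section rupture governs)

Bolt shear: A_b = π(1.125)²/4 = 0.99402 in². φR_n = 0.75 × 68 × 0.99402 × 8 × 1 = 405.6 kips.
Bearing (0.375 in plate, F_u = 70 ksi): end bolts L_c = 1.8125 − 1.25/2 = 1.1875, R_n = min(1.2×1.1875×0.375×70, 2.4×1.125×0.375×70) = 37.406 kips/bolt; interior L_c = 4.1875 − 1.25 = 2.9375, R_n = 70.875 kips/bolt. φR_n = 0.75 × (2×37.406 + 6×70.875) = 375.0 kips.
Block shear: shear path 2×[1.8125+3×4.1875] = 2×14.375 in, A_gv = 10.781, A_nv = 2×(14.375 − 3.5×1.3125)×0.375 = 7.3359 in²; tension across gage: (4.0625 − 1×1.3125)×0.375 = 1.0313 in². R_n = min(0.6×70×7.3359, 0.6×50×10.781) + 1.0×70×1.0313 = min(308.11, 323.43) + 72.191 = 380.3 kips. φR_n = 0.75 × 380.3 = 285.2 kips.
Tension rupture (net): A_n = (10.8125 − 2×1.3125)×0.375 = 3.0703 in² (U = 1.0, A_e = A_n). φR_n = 0.75 × 70 × 3.0703 = 161.2 kips.
Governing: min(405.6, 375.0, 285.2, 161.2) = 161.2 kips → net-section rupture.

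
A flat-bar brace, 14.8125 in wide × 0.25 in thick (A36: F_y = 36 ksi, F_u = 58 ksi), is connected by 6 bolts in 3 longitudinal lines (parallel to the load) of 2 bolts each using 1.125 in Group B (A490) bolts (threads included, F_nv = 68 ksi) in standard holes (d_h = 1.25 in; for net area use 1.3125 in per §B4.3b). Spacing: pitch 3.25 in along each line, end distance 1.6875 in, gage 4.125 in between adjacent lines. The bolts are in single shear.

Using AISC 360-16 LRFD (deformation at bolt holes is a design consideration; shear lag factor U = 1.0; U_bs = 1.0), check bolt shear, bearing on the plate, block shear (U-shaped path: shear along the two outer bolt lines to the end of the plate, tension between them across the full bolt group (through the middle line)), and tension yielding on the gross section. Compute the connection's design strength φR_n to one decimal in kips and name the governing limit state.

99.9 kips (block shear governs)

Bolt shear: A_b = π(1.125)²/4 = 0.99402 in². φR_n = 0.75 × 68 × 0.99402 × 6 × 1 = 304.2 kips.
Bearing (0.25 in plate, F_u = 58 ksi): end bolts L_c = 1.6875 − 1.25/2 = 1.0625, R_n = min(1.2×1.0625×0.25×58, 2.4×1.125×0.25×58) = 18.488 kips/bolt; interior L_c = 3.25 − 1.25 = 2, R_n = 34.8 kips/bolt. φR_n = 0.75 × (3×18.488 + 3×34.8) = 119.9 kips.
Block shear: shear path 2×[1.6875+1×3.25] = 2×4.9375 in, A_gv = 2.4688, A_nv = 2×(4.9375 − 1.5×1.3125)×0.25 = 1.4844 in²; tension across gage: (8.25 − 2×1.3125)×0.25 = 1.4063 in². R_n = min(0.6×58×1.4844, 0.6×36×2.4688) + 1.0×58×1.4063 = min(51.657, 53.326) + 81.565 = 133.22 kips. φR_n = 0.75 × 133.22 = 99.9 kips.
Tension yield (gross): A_g = 14.8125×0.25 = 3.7031 in². φR_n = 0.90 × 36 × 3.7031 = 120.0 kips.
Governing: min(304.2, 119.9, 99.9, 120.0) = 99.9 kips → block shear.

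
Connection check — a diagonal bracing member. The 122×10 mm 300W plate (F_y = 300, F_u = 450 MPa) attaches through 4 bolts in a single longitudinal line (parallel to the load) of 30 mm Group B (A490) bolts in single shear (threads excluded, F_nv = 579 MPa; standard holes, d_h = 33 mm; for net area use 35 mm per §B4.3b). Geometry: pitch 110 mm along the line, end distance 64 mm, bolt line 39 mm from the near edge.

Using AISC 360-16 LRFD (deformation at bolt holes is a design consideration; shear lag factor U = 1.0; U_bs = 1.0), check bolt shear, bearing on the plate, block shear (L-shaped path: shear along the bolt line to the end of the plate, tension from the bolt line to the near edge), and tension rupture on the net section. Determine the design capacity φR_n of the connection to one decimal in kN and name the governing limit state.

293.6 kN (net-section rupture governs)

Bolt shear: A_b = π(30)²/4 = 706.86 mm². φR_n = 0.75 × 579 × 706.86 × 4 × 1 = 1227.8 kN.
Bearing (10 mm plate, F_u = 450 MPa): end bolts L_c = 64 − 33/2 = 47.5, R_n = min(1.2×47.5×10×450, 2.4×30×10×450) = 256.5 kN/bolt; interior L_c = 110 − 33 = 77, R_n = 324 kN/bolt. φR_n = 0.75 × (1×256.5 + 3×324) = 921.4 kN.
Block shear: shear path 1×[64+3×110] = 1×394 mm, A_gv = 3940, A_nv = 1×(394 − 3.5×35)×10 = 2715 mm²; tension to near edge: (39 − 0.5×35)×10 = 215 mm². R_n = min(0.6×450×2715, 0.6×300×3940) + 1.0×450×215 = min(733.05, 709.2) + 96.75 = 805.95 kN. φR_n = 0.75 × 805.95 = 604.5 kN.
Tension rupture (net): A_n = (122 − 1×35)×10 = 870 mm² (U = 1.0, A_e = A_n). φR_n = 0.75 × 450 × 870 = 293.6 kN.
Governing: min(1227.8, 921.4, 604.5, 293.6) = 293.6 kN → net-section rupture.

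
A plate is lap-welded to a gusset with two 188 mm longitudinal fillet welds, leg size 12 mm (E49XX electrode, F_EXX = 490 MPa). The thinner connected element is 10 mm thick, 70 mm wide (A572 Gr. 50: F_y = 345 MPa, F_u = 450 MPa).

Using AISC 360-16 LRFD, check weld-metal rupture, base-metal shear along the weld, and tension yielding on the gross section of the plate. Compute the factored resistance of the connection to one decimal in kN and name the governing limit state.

217.4 kN (gross-section yield governs)

Weld metal: throat = 0.707×12 = 8.484 mm, L = 2×188 = 376 mm. φR_n = 0.75 × 0.6 × 490 × 8.484 × 376 = 703.4 kN.
Base metal shear (10 mm plate): yield φR_n = 1.0×0.6×345×10×376 = 778.3 kN; rupture φR_n = 0.75×0.6×450×10×376 = 761.4 kN; take 761.4 kN (rupture).
Tension yield (gross): A_g = 70×10 = 700 mm². φR_n = 0.90 × 345 × 700 = 217.4 kN.
Governing: min(703.4, 761.4, 217.4) = 217.4 kN → gross-section yield.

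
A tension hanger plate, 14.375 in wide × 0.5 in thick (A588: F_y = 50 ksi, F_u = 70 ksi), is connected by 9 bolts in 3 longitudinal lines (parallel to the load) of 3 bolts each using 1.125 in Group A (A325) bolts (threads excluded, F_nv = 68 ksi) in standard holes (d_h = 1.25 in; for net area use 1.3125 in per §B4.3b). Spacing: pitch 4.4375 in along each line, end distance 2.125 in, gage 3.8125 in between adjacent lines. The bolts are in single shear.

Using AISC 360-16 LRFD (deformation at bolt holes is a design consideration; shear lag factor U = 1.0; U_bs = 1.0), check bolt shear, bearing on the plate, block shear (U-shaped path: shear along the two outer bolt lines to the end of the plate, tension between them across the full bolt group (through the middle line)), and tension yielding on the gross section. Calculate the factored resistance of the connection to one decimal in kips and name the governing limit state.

323.4 kips (gross-section yield governs)

Bolt shear: A_b = π(1.125)²/4 = 0.99402 in². φR_n = 0.75 × 68 × 0.99402 × 9 × 1 = 456.3 kips.
Bearing (0.5 in plate, F_u = 70 ksi): end bolts L_c = 2.125 − 1.25/2 = 1.5, R_n = min(1.2×1.5×0.5×70, 2.4×1.125×0.5×70) = 63 kips/bolt; interior L_c = 4.4375 − 1.25 = 3.1875, R_n = 94.5 kips/bolt. φR_n = 0.75 × (3×63 + 6×94.5) = 567.0 kips.
Block shear: shear path 2×[2.125+2×4.4375] = 2×11 in, A_gv = 11, A_nv = 2×(11 − 2.5×1.3125)×0.5 = 7.7188 in²; tension across gage: (7.625 − 2×1.3125)×0.5 = 2.5 in². R_n = min(0.6×70×7.7188, 0.6×50×11) + 1.0×70×2.5 = min(324.19, 330) + 175 = 499.19 kips. φR_n = 0.75 × 499.19 = 374.4 kips.
Tension yield (gross): A_g = 14.375×0.5 = 7.1875 in². φR_n = 0.90 × 50 × 7.1875 = 323.4 kips.
Governing: min(456.3, 567.0, 374.4, 323.4) = 323.4 kips → gross-section yield.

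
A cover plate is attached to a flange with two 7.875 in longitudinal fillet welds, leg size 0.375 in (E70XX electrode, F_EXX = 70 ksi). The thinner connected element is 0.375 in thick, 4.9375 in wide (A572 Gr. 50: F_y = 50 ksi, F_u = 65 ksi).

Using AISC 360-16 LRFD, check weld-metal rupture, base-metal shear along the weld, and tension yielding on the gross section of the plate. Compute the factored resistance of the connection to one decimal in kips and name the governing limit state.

83.3 kips (gross-section yield governs)

Weld metal: throat = 0.707×0.375 = 0.26513 in, L = 2×7.875 = 15.75 in. φR_n = 0.75 × 0.6 × 70 × 0.26513 × 15.75 = 131.5 kips.
Base metal shear (0.375 in plate): yield φR_n = 1.0×0.6×50×0.375×15.75 = 177.2 kips; rupture φR_n = 0.75×0.6×65×0.375×15.75 = 172.8 kips; take 172.8 kips (rupture).
Tension yield (gross): A_g = 4.9375×0.375 = 1.8516 in². φR_n = 0.90 × 50 × 1.8516 = 83.3 kips.
Governing: min(131.5, 172.8, 83.3) = 83.3 kips → gross-section yield.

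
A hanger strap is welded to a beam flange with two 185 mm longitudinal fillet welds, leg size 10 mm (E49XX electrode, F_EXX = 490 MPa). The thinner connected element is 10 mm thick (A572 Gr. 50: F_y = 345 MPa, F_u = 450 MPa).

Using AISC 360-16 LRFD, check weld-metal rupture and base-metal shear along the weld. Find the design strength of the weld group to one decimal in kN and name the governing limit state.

576.8 kN (weld metal governs)

Weld metal: throat = 0.707×10 = 7.07 mm, L = 2×185 = 370 mm. φR_n = 0.75 × 0.6 × 490 × 7.07 × 370 = 576.8 kN.
Base metal shear (10 mm plate): yield φR_n = 1.0×0.6×345×10×370 = 765.9 kN; rupture φR_n = 0.75×0.6×450×10×370 = 749.3 kN; take 749.3 kN (rupture).
Governing: min(576.8, 749.3) = 576.8 kN → weld metal.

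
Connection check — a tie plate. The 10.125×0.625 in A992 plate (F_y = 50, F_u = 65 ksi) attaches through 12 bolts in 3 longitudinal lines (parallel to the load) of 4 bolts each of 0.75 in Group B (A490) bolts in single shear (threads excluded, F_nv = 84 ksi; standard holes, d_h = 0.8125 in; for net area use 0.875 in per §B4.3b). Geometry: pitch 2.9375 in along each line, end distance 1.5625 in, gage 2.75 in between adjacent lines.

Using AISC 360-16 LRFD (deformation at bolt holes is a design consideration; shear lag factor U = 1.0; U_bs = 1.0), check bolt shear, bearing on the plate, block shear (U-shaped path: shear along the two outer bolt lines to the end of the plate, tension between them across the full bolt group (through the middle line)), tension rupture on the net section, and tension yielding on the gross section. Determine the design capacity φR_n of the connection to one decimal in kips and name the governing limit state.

Bolt shear: A_b = π(0.75)²/4 = 0.44179 in². φR_n = 0.75 × 84 × 0.44179 × 12 × 1 = 334.0 kips.
Bearing (0.625 in plate, F_u = 65 ksi): end bolts L_c = 1.5625 − 0.8125/2 = 1.15625, R_n = min(1.2×1.15625×0.625×65, 2.4×0.75×0.625×65) = 56.367 kips/bolt; interior L_c = 2.9375 − 0.8125 = 2.125, R_n = 73.125 kips/bolt. φR_n = 0.75 × (3×56.367 + 9×73.125) = 620.4 kips.
Block shear: shear path 2×[1.5625+3×2.9375] = 2×10.375 in, A_gv = 12.969, A_nv = 2×(10.375 − 3.5×0.875)×0.625 = 9.1406 in²; tension across gage: (5.5 − 2×0.875)×0.625 = 2.3438 in². R_n = min(0.6×65×9.1406, 0.6×50×12.969) + 1.0×65×2.3438 = min(356.48, 389.07) + 152.35 = 508.83 kips. φR_n = 0.75 × 508.83 = 381.6 kips.
Tension rupture (net): A_n = (10.125 − 3×0.875)×0.625 = 4.6875 in² (U = 1.0, A_e = A_n). φR_n = 0.75 × 65 × 4.6875 = 228.5 kips.
Tension yield (gross): A_g = 10.125×0.625 = 6.3281 in². φR_n = 0.90 × 50 × 6.3281 = 284.8 kips.
Governing: min(334.0, 620.4, 381.6, 228.5, 284.8) = 228.5 kips → net-section rupture.

228.5 kips (net-section rupture governs)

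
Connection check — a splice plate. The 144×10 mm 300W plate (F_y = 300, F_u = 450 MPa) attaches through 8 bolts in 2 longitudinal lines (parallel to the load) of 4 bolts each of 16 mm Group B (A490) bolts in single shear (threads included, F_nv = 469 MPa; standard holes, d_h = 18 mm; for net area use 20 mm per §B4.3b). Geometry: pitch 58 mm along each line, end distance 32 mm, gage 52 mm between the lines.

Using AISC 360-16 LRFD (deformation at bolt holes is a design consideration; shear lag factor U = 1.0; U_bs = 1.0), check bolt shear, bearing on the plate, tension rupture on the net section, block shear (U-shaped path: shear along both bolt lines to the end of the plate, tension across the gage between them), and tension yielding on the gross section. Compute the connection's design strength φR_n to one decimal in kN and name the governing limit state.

351.0 kN (net-section rupture governs)

Bolt shear: A_b = π(16)²/4 = 201.06 mm². φR_n = 0.75 × 469 × 201.06 × 8 × 1 = 565.8 kN.
Bearing (10 mm plate, F_u = 450 MPa): end bolts L_c = 32 − 18/2 = 23, R_n = min(1.2×23×10×450, 2.4×16×10×450) = 124.2 kN/bolt; interior L_c = 58 − 18 = 40, R_n = 172.8 kN/bolt. φR_n = 0.75 × (2×124.2 + 6×172.8) = 963.9 kN.
Tension rupture (net): A_n = (144 − 2×20)×10 = 1040 mm² (U = 1.0, A_e = A_n). φR_n = 0.75 × 450 × 1040 = 351.0 kN.
Block shear: shear path 2×[32+3×58] = 2×206 mm, A_gv = 4120, A_nv = 2×(206 − 3.5×20)×10 = 2720 mm²; tension across gage: (52 − 1×20)×10 = 320 mm². R_n = min(0.6×450×2720, 0.6×300×4120) + 1.0×450×320 = min(734.4, 741.6) + 144 = 878.4 kN. φR_n = 0.75 × 878.4 = 658.8 kN.
Tension yield (gross): A_g = 144×10 = 1440 mm². φR_n = 0.90 × 300 × 1440 = 388.8 kN.
Governing: min(565.8, 963.9, 351.0, 658.8, 388.8) = 351.0 kN → net-section rupture.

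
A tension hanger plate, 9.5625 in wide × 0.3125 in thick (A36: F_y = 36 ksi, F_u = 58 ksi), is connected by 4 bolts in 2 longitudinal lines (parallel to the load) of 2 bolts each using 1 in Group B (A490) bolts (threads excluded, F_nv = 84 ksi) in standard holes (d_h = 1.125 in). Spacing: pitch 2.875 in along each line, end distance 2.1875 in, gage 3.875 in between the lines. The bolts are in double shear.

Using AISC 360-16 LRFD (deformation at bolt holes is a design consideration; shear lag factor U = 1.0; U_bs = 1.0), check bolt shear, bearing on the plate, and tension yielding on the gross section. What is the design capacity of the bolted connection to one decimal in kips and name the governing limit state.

Bolt shear: A_b = π(1)²/4 = 0.7854 in². φR_n = 0.75 × 84 × 0.7854 × 4 × 2 = 395.8 kips.
Bearing (0.3125 in plate, F_u = 58 ksi): end bolts L_c = 2.1875 − 1.125/2 = 1.625, R_n = min(1.2×1.625×0.3125×58, 2.4×1×0.3125×58) = 35.344 kips/bolt; interior L_c = 2.875 − 1.125 = 1.75, R_n = 38.063 kips/bolt. φR_n = 0.75 × (2×35.344 + 2×38.063) = 110.1 kips.
Tension yield (gross): A_g = 9.5625×0.3125 = 2.9883 in². φR_n = 0.90 × 36 × 2.9883 = 96.8 kips.
Governing: min(395.8, 110.1, 96.8) = 96.8 kips → gross-section yield.

96.8 kips (gross-section yield governs)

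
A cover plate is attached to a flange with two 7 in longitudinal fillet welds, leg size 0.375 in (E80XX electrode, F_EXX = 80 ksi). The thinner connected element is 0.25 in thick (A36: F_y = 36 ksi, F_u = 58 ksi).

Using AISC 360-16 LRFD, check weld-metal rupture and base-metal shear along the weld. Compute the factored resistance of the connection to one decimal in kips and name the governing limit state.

Weld metal: throat = 0.707×0.375 = 0.26513 in, L = 2×7 = 14 in. φR_n = 0.75 × 0.6 × 80 × 0.26513 × 14 = 133.6 kips.
Base metal shear (0.25 in plate): yield φR_n = 1.0×0.6×36×0.25×14 = 75.6 kips; rupture φR_n = 0.75×0.6×58×0.25×14 = 91.4 kips; take 75.6 kips (yield).
Governing: min(133.6, 75.6) = 75.6 kips → base-metal shear.

75.6 kips (base-metal shear governs)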